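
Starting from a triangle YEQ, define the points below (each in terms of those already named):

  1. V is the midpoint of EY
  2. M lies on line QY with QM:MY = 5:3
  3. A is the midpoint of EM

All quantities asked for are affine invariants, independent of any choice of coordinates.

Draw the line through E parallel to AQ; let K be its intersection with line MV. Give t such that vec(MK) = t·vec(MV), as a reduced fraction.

Choose coordinates Y = (0, 0), E = (1, 0), Q = (0, 1).
1. V is the midpoint of EY ⇒ V = (1/2, 0)
2. M lies on line QY with QM:MY = 5:3 ⇒ M = (0, 3/8)
3. A is the midpoint of EM ⇒ A = (1/2, 3/16)
through E parallel to AQ: direction (-1/2, 13/16); meets MV at K = (10/7, -39/56)
K = M + t·(V−M) with t = 20/7

t = 20/7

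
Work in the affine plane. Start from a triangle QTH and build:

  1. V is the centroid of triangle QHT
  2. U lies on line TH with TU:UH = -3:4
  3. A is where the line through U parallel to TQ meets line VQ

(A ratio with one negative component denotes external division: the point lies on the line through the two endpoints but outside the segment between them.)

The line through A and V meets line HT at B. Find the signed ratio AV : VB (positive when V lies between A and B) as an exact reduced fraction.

AV:VB = 20

Assign Q = (0, 0), T = (1, 0), H = (0, 1) — the answer is frame-independent, so this choice is without loss of generality.
1. V is the centroid of triangle QHT ⇒ V = (1/3, 1/3)
2. U lies on line TH with TU:UH = -3:4 ⇒ U = (4, -3)
3. A is where the line through U parallel to TQ meets line VQ ⇒ A = (-3, -3)
line AV meets HT at B = (1/2, 1/2)
V = A + t·(B−A) with t = 20/21, so AV:VB = 20/21:1/21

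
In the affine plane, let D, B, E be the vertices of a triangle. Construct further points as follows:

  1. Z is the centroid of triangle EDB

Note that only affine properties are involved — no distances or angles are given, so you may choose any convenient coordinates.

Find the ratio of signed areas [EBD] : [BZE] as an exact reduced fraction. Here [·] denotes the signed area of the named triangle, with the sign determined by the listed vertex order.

[EBD]:[BZE] = 3

Set D = (0, 0), B = (1, 0), E = (0, 1); any affine frame gives the same invariant.
1. Z is the centroid of triangle EDB ⇒ Z = (1/3, 1/3)
2·[EBD] = -1, 2·[BZE] = -1/3
[EBD]:[BZE] = -1:-1/3 = 3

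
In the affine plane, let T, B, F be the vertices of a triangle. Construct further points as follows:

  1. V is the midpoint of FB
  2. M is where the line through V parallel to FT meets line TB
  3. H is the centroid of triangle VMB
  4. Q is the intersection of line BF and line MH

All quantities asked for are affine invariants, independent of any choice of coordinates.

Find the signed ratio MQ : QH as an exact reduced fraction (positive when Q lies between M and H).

MQ:QH = -3

Set T = (0, 0), B = (1, 0), F = (0, 1); any affine frame gives the same invariant.
1. V is the midpoint of FB ⇒ V = (1/2, 1/2)
2. M is where the line through V parallel to FT meets line TB ⇒ M = (1/2, 0)
3. H is the centroid of triangle VMB ⇒ H = (2/3, 1/6)
4. Q is the intersection of line BF and line MH ⇒ Q = (3/4, 1/4)
Q = M + t·(H−M) with t = 3/2, so MQ:QH = t:(1−t) = 3/2:-1/2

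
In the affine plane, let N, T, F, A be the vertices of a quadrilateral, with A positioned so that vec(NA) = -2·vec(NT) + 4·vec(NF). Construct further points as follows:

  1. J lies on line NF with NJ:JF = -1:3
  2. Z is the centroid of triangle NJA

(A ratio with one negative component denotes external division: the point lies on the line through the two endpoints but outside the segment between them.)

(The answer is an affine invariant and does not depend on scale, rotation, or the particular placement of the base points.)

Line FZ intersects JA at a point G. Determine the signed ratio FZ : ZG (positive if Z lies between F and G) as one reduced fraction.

Set N = (0, 0), T = (1, 0), F = (0, 1), A = (-2, 4); any affine frame gives the same invariant.
1. J lies on line NF with NJ:JF = -1:3 ⇒ J = (0, -1/2)
2. Z is the centroid of triangle NJA ⇒ Z = (-2/3, 7/6)
line FZ meets JA at G = (-3/4, 19/16)
Z = F + t·(G−F) with t = 8/9, so FZ:ZG = 8/9:1/9

FZ:ZG = 8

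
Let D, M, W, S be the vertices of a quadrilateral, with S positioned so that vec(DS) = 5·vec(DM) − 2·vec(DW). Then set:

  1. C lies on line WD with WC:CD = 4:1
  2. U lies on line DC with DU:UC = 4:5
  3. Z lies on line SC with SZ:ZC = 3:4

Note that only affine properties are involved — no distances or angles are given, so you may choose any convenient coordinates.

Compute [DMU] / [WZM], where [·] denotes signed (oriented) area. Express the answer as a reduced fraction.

[DMU]:[WZM] = -1/9

Choose coordinates D = (0, 0), M = (1, 0), W = (0, 1), S = (5, -2).
1. C lies on line WD with WC:CD = 4:1 ⇒ C = (0, 1/5)
2. U lies on line DC with DU:UC = 4:5 ⇒ U = (0, 4/45)
3. Z lies on line SC with SZ:ZC = 3:4 ⇒ Z = (20/7, -37/35)
2·[DMU] = 4/45, 2·[WZM] = -4/5
[DMU]:[WZM] = 4/45:-4/5 = -1/9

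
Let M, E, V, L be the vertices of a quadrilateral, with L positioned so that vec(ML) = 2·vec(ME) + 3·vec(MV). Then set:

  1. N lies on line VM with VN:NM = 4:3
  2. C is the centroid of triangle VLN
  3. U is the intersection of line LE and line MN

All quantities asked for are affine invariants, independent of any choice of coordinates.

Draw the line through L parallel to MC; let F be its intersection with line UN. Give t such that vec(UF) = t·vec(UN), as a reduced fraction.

Choose coordinates M = (0, 0), E = (1, 0), V = (0, 1), L = (2, 3).
1. N lies on line VM with VN:NM = 4:3 ⇒ N = (0, 3/7)
2. C is the centroid of triangle VLN ⇒ C = (2/3, 31/21)
3. U is the intersection of line LE and line MN ⇒ U = (0, -3)
through L parallel to MC: direction (2/3, 31/21); meets UN at F = (0, -10/7)
F = U + t·(N−U) with t = 11/24

t = 11/24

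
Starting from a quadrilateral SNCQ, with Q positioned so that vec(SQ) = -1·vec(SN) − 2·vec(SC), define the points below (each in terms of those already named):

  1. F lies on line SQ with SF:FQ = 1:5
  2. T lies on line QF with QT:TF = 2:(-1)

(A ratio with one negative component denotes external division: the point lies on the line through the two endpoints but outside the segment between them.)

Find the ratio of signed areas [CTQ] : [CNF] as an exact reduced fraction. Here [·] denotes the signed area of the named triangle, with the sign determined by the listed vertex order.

Set S = (0, 0), N = (1, 0), C = (0, 1), Q = (-1, -2); any affine frame gives the same invariant.
1. F lies on line SQ with SF:FQ = 1:5 ⇒ F = (-1/6, -1/3)
2. T lies on line QF with QT:TF = 2:(-1) ⇒ T = (2/3, 4/3)
2·[CTQ] = -5/3, 2·[CNF] = -3/2
[CTQ]:[CNF] = -5/3:-3/2 = 10/9

[CTQ]:[CNF] = 10/9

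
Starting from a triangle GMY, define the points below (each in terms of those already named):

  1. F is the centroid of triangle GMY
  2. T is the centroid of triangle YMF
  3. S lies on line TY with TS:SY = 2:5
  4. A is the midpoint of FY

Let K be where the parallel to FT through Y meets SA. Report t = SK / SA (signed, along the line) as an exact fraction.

t = 10/3

Assign G = (0, 0), M = (1, 0), Y = (0, 1) — the answer is frame-independent, so this choice is without loss of generality.
1. F is the centroid of triangle GMY ⇒ F = (1/3, 1/3)
2. T is the centroid of triangle YMF ⇒ T = (4/9, 4/9)
3. S lies on line TY with TS:SY = 2:5 ⇒ S = (20/63, 38/63)
4. A is the midpoint of FY ⇒ A = (1/6, 2/3)
through Y parallel to FT: direction (1/9, 1/9); meets SA at K = (-5/27, 22/27)
K = S + t·(A−S) with t = 10/3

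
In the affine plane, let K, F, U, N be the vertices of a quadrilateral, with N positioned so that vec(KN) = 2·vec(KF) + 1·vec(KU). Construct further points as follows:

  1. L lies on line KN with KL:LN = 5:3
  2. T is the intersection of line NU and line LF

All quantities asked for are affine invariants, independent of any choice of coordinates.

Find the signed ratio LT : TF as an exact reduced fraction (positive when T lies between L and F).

Set K = (0, 0), F = (1, 0), U = (0, 1), N = (2, 1); any affine frame gives the same invariant.
1. L lies on line KN with KL:LN = 5:3 ⇒ L = (5/4, 5/8)
2. T is the intersection of line NU and line LF ⇒ T = (7/5, 1)
T = L + t·(F−L) with t = -3/5, so LT:TF = t:(1−t) = -3/5:8/5

LT:TF = -3/8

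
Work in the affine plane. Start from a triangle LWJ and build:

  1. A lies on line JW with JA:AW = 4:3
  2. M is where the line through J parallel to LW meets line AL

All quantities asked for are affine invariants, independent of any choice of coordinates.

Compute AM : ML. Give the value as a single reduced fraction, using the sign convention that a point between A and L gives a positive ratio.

AM:ML = -4/7

Set L = (0, 0), W = (1, 0), J = (0, 1); any affine frame gives the same invariant.
1. A lies on line JW with JA:AW = 4:3 ⇒ A = (4/7, 3/7)
2. M is where the line through J parallel to LW meets line AL ⇒ M = (4/3, 1)
M = A + t·(L−A) with t = -4/3, so AM:ML = t:(1−t) = -4/3:7/3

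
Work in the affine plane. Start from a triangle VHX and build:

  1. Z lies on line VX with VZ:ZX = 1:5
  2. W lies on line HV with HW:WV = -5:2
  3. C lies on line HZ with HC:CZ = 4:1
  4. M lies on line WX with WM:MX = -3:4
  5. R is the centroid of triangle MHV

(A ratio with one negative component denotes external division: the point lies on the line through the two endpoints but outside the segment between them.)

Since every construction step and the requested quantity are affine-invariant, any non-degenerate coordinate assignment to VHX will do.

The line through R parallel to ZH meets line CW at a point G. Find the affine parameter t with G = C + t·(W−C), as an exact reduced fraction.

t = 68/15

Assign V = (0, 0), H = (1, 0), X = (0, 1) — the answer is frame-independent, so this choice is without loss of generality.
1. Z lies on line VX with VZ:ZX = 1:5 ⇒ Z = (0, 1/6)
2. W lies on line HV with HW:WV = -5:2 ⇒ W = (-2/3, 0)
3. C lies on line HZ with HC:CZ = 4:1 ⇒ C = (1/5, 2/15)
4. M lies on line WX with WM:MX = -3:4 ⇒ M = (-8/3, -3)
5. R is the centroid of triangle MHV ⇒ R = (-5/9, -1)
through R parallel to ZH: direction (1, -1/6); meets CW at G = (-839/225, -106/225)
G = C + t·(W−C) with t = 68/15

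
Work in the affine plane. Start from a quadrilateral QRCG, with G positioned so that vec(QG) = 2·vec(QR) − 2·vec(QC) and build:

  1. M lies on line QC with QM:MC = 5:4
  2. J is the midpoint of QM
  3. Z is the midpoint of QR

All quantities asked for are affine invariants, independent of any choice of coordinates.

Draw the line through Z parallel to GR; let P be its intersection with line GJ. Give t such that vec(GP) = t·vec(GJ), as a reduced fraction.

t = 18/31

Choose coordinates Q = (0, 0), R = (1, 0), C = (0, 1), G = (2, -2).
1. M lies on line QC with QM:MC = 5:4 ⇒ M = (0, 5/9)
2. J is the midpoint of QM ⇒ J = (0, 5/18)
3. Z is the midpoint of QR ⇒ Z = (1/2, 0)
through Z parallel to GR: direction (-1, 2); meets GJ at P = (26/31, -21/31)
P = G + t·(J−G) with t = 18/31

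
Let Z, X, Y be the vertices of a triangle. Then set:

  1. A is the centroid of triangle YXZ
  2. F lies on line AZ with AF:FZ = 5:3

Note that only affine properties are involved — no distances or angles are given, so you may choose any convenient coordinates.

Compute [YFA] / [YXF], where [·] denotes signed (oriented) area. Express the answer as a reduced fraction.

[YFA]:[YXF] = -5/18

Work in coordinates with Z = (0, 0), X = (1, 0), Y = (0, 1).
1. A is the centroid of triangle YXZ ⇒ A = (1/3, 1/3)
2. F lies on line AZ with AF:FZ = 5:3 ⇒ F = (1/8, 1/8)
2·[YFA] = 5/24, 2·[YXF] = -3/4
[YFA]:[YXF] = 5/24:-3/4 = -5/18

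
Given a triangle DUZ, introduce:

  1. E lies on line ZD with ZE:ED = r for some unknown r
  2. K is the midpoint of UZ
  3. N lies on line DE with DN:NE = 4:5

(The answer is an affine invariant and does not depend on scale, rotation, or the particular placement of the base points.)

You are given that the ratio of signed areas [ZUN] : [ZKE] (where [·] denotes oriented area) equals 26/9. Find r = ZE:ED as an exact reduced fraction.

Assign D = (0, 0), U = (1, 0), Z = (0, 1) — the answer is frame-independent, so this choice is without loss of generality.
1. With ZE:ED = r, write λ = r/(r+1) so E = Z + λ·(D−Z); E is affine-linear in λ
2. K is the midpoint of UZ ⇒ K = (1/2, 1/2)
3. N lies on line DE with DN:NE = 4:5 ⇒ N is an affine combination of earlier points and hence also affine-linear in λ
Every point depending on E is an affine combination of E and λ-independent points, so each such coordinate is linear in λ; the λ² term in each signed area is a multiple of (D−Z)×(D−Z) = 0, so 2·[ZUN] and 2·[ZKE] are each linear in λ. Evaluating at λ=0 and λ=1:
  2·[ZUN] = -4/9·λ − 5/9,   2·[ZKE] = -1/2·λ
So [ZUN]:[ZKE] = (-4/9·λ − 5/9) / (-1/2·λ). Setting this equal to 26/9:
  -4/9·λ − 5/9 = 26/9·(-1/2·λ)  ⇒  λ = 5/9
Then r = λ/(1−λ) = (5/9)/(4/9) = 5/4. Check: with r = 5/4, E = (0, 4/9) and [ZUN]:[ZKE] = 26/9 as required.

r = 5/4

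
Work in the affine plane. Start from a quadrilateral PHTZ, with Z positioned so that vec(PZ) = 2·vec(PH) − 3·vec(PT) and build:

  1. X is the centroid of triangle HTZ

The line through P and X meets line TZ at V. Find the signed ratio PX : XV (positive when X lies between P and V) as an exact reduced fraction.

PX:XV = -4

Set P = (0, 0), H = (1, 0), T = (0, 1), Z = (2, -3); any affine frame gives the same invariant.
1. X is the centroid of triangle HTZ ⇒ X = (1, -2/3)
line PX meets TZ at V = (3/4, -1/2)
X = P + t·(V−P) with t = 4/3, so PX:XV = 4/3:-1/3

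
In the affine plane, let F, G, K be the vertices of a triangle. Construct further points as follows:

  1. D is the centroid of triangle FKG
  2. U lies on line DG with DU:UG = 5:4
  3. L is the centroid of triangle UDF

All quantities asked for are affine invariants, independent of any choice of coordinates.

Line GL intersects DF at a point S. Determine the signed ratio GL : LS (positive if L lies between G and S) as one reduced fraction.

GL:LS = 22/5

Work in coordinates with F = (0, 0), G = (1, 0), K = (0, 1).
1. D is the centroid of triangle FKG ⇒ D = (1/3, 1/3)
2. U lies on line DG with DU:UG = 5:4 ⇒ U = (19/27, 4/27)
3. L is the centroid of triangle UDF ⇒ L = (28/81, 13/81)
line GL meets DF at S = (13/66, 13/66)
L = G + t·(S−G) with t = 22/27, so GL:LS = 22/27:5/27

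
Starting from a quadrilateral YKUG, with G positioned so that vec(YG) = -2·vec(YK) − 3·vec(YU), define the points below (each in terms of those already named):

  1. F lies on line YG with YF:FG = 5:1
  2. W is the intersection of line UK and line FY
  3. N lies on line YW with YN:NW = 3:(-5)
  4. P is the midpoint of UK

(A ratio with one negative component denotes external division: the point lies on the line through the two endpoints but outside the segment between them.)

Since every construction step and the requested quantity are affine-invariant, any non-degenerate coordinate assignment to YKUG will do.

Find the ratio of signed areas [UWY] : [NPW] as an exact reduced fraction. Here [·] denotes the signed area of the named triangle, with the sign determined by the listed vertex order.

[UWY]:[NPW] = -8/5

Set Y = (0, 0), K = (1, 0), U = (0, 1), G = (-2, -3); any affine frame gives the same invariant.
1. F lies on line YG with YF:FG = 5:1 ⇒ F = (-5/3, -5/2)
2. W is the intersection of line UK and line FY ⇒ W = (2/5, 3/5)
3. N lies on line YW with YN:NW = 3:(-5) ⇒ N = (-3/5, -9/10)
4. P is the midpoint of UK ⇒ P = (1/2, 1/2)
2·[UWY] = -2/5, 2·[NPW] = 1/4
[UWY]:[NPW] = -2/5:1/4 = -8/5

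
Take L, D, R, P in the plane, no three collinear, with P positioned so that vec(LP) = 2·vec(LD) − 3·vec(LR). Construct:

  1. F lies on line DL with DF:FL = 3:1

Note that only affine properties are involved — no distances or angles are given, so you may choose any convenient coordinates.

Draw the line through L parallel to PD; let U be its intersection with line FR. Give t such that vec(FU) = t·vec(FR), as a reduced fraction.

t = -3

Choose coordinates L = (0, 0), D = (1, 0), R = (0, 1), P = (2, -3).
1. F lies on line DL with DF:FL = 3:1 ⇒ F = (1/4, 0)
through L parallel to PD: direction (-1, 3); meets FR at U = (1, -3)
U = F + t·(R−F) with t = -3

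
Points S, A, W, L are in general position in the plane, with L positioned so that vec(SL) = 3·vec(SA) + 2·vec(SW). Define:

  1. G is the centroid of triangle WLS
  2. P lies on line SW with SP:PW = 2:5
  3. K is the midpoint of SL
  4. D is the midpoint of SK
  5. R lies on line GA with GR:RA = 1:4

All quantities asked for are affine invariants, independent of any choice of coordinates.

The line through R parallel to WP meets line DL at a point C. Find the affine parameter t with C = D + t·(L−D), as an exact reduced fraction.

t = 1/9

Work in coordinates with S = (0, 0), A = (1, 0), W = (0, 1), L = (3, 2).
1. G is the centroid of triangle WLS ⇒ G = (1, 1)
2. P lies on line SW with SP:PW = 2:5 ⇒ P = (0, 2/7)
3. K is the midpoint of SL ⇒ K = (3/2, 1)
4. D is the midpoint of SK ⇒ D = (3/4, 1/2)
5. R lies on line GA with GR:RA = 1:4 ⇒ R = (1, 4/5)
through R parallel to WP: direction (0, -5/7); meets DL at C = (1, 2/3)
C = D + t·(L−D) with t = 1/9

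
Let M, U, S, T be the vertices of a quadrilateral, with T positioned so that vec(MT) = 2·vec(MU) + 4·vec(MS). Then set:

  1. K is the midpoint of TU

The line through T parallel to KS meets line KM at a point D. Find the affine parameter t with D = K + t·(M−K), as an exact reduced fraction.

t = -5/3

Assign M = (0, 0), U = (1, 0), S = (0, 1), T = (2, 4) — the answer is frame-independent, so this choice is without loss of generality.
1. K is the midpoint of TU ⇒ K = (3/2, 2)
through T parallel to KS: direction (-3/2, -1); meets KM at D = (4, 16/3)
D = K + t·(M−K) with t = -5/3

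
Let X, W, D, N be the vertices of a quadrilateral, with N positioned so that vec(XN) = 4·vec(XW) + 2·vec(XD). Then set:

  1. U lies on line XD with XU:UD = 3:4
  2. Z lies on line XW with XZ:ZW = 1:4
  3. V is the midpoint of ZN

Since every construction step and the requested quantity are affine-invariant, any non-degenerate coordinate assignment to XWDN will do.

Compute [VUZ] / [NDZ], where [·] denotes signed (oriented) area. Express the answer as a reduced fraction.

Assign X = (0, 0), W = (1, 0), D = (0, 1), N = (4, 2) — the answer is frame-independent, so this choice is without loss of generality.
1. U lies on line XD with XU:UD = 3:4 ⇒ U = (0, 3/7)
2. Z lies on line XW with XZ:ZW = 1:4 ⇒ Z = (1/5, 0)
3. V is the midpoint of ZN ⇒ V = (21/10, 1)
2·[VUZ] = 71/70, 2·[NDZ] = 21/5
[VUZ]:[NDZ] = 71/70:21/5 = 71/294

[VUZ]:[NDZ] = 71/294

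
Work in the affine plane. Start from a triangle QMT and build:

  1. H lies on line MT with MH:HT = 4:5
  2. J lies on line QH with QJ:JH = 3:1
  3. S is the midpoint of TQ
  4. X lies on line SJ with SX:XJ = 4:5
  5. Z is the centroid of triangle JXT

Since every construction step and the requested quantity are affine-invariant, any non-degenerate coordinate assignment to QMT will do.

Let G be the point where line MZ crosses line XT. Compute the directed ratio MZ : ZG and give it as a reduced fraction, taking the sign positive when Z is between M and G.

MZ:ZG = 227/25

Work in coordinates with Q = (0, 0), M = (1, 0), T = (0, 1).
1. H lies on line MT with MH:HT = 4:5 ⇒ H = (5/9, 4/9)
2. J lies on line QH with QJ:JH = 3:1 ⇒ J = (5/12, 1/3)
3. S is the midpoint of TQ ⇒ S = (0, 1/2)
4. X lies on line SJ with SX:XJ = 4:5 ⇒ X = (5/27, 23/54)
5. Z is the centroid of triangle JXT ⇒ Z = (65/324, 95/162)
line MZ meets XT at G = (230/2043, 1330/2043)
Z = M + t·(G−M) with t = 227/252, so MZ:ZG = 227/252:25/252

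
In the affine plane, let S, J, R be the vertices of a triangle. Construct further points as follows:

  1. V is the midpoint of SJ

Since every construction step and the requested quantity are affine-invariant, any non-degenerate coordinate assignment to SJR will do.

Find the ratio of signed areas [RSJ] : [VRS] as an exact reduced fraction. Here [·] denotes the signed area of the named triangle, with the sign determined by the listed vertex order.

[RSJ]:[VRS] = 2

Assign S = (0, 0), J = (1, 0), R = (0, 1) — the answer is frame-independent, so this choice is without loss of generality.
1. V is the midpoint of SJ ⇒ V = (1/2, 0)
2·[RSJ] = 1, 2·[VRS] = 1/2
[RSJ]:[VRS] = 1:1/2 = 2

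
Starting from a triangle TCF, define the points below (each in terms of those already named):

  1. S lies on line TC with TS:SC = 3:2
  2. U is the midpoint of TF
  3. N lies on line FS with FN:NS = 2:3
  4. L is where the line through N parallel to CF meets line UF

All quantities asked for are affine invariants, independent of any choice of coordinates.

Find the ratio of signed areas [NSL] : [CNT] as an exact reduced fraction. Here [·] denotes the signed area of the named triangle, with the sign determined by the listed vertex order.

Assign T = (0, 0), C = (1, 0), F = (0, 1) — the answer is frame-independent, so this choice is without loss of generality.
1. S lies on line TC with TS:SC = 3:2 ⇒ S = (3/5, 0)
2. U is the midpoint of TF ⇒ U = (0, 1/2)
3. N lies on line FS with FN:NS = 2:3 ⇒ N = (6/25, 3/5)
4. L is where the line through N parallel to CF meets line UF ⇒ L = (0, 21/25)
2·[NSL] = -36/625, 2·[CNT] = 3/5
[NSL]:[CNT] = -36/625:3/5 = -12/125

[NSL]:[CNT] = -12/125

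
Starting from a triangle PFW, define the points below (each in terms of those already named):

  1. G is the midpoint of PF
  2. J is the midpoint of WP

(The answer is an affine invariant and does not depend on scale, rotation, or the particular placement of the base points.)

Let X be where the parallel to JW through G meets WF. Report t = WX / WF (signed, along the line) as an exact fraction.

t = 1/2

Assign P = (0, 0), F = (1, 0), W = (0, 1) — the answer is frame-independent, so this choice is without loss of generality.
1. G is the midpoint of PF ⇒ G = (1/2, 0)
2. J is the midpoint of WP ⇒ J = (0, 1/2)
through G parallel to JW: direction (0, 1/2); meets WF at X = (1/2, 1/2)
X = W + t·(F−W) with t = 1/2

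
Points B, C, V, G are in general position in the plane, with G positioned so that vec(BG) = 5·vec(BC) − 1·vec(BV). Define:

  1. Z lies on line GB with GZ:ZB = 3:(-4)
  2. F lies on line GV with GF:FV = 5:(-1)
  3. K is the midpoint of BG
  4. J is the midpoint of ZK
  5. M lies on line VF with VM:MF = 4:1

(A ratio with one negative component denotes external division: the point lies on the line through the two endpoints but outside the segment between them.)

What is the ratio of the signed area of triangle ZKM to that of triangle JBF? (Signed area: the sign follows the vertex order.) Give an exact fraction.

[ZKM]:[JBF] = 112/75

Set B = (0, 0), C = (1, 0), V = (0, 1), G = (5, -1); any affine frame gives the same invariant.
1. Z lies on line GB with GZ:ZB = 3:(-4) ⇒ Z = (20, -4)
2. F lies on line GV with GF:FV = 5:(-1) ⇒ F = (-5/4, 3/2)
3. K is the midpoint of BG ⇒ K = (5/2, -1/2)
4. J is the midpoint of ZK ⇒ J = (45/4, -9/4)
5. M lies on line VF with VM:MF = 4:1 ⇒ M = (-1, 7/5)
2·[ZKM] = -21, 2·[JBF] = -225/16
[ZKM]:[JBF] = -21:-225/16 = 112/75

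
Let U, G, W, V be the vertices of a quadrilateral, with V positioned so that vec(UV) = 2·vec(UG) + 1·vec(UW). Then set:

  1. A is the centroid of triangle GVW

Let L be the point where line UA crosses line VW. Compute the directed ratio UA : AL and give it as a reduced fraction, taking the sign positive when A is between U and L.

Set U = (0, 0), G = (1, 0), W = (0, 1), V = (2, 1); any affine frame gives the same invariant.
1. A is the centroid of triangle GVW ⇒ A = (1, 2/3)
line UA meets VW at L = (3/2, 1)
A = U + t·(L−U) with t = 2/3, so UA:AL = 2/3:1/3

UA:AL = 2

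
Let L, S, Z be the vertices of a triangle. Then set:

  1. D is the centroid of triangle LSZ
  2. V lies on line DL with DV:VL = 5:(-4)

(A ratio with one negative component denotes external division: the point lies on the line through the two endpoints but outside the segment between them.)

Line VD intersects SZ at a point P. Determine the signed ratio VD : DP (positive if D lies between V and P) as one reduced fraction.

VD:DP = 10

Set L = (0, 0), S = (1, 0), Z = (0, 1); any affine frame gives the same invariant.
1. D is the centroid of triangle LSZ ⇒ D = (1/3, 1/3)
2. V lies on line DL with DV:VL = 5:(-4) ⇒ V = (-4/3, -4/3)
line VD meets SZ at P = (1/2, 1/2)
D = V + t·(P−V) with t = 10/11, so VD:DP = 10/11:1/11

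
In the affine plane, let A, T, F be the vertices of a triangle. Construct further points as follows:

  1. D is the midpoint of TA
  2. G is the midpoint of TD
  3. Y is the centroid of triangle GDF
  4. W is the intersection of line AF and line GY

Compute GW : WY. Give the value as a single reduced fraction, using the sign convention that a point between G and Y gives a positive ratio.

Work in coordinates with A = (0, 0), T = (1, 0), F = (0, 1).
1. D is the midpoint of TA ⇒ D = (1/2, 0)
2. G is the midpoint of TD ⇒ G = (3/4, 0)
3. Y is the centroid of triangle GDF ⇒ Y = (5/12, 1/3)
4. W is the intersection of line AF and line GY ⇒ W = (0, 3/4)
W = G + t·(Y−G) with t = 9/4, so GW:WY = t:(1−t) = 9/4:-5/4

GW:WY = -9/5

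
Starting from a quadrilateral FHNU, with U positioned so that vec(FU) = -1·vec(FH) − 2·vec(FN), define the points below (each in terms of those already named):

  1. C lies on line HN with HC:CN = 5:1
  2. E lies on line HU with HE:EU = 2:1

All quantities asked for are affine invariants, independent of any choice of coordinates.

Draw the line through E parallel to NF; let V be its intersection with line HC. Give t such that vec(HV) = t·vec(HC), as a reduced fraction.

Work in coordinates with F = (0, 0), H = (1, 0), N = (0, 1), U = (-1, -2).
1. C lies on line HN with HC:CN = 5:1 ⇒ C = (1/6, 5/6)
2. E lies on line HU with HE:EU = 2:1 ⇒ E = (-1/3, -4/3)
through E parallel to NF: direction (0, -1); meets HC at V = (-1/3, 4/3)
V = H + t·(C−H) with t = 8/5

t = 8/5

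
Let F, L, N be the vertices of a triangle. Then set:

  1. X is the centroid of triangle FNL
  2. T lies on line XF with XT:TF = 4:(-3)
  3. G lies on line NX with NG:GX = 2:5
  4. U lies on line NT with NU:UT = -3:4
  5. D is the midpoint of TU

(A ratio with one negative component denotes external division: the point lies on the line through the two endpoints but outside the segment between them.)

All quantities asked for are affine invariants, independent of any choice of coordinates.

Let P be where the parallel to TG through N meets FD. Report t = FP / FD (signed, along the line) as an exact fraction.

Assign F = (0, 0), L = (1, 0), N = (0, 1) — the answer is frame-independent, so this choice is without loss of generality.
1. X is the centroid of triangle FNL ⇒ X = (1/3, 1/3)
2. T lies on line XF with XT:TF = 4:(-3) ⇒ T = (-1, -1)
3. G lies on line NX with NG:GX = 2:5 ⇒ G = (2/21, 17/21)
4. U lies on line NT with NU:UT = -3:4 ⇒ U = (3, 7)
5. D is the midpoint of TU ⇒ D = (1, 3)
through N parallel to TG: direction (23/21, 38/21); meets FD at P = (23/31, 69/31)
P = F + t·(D−F) with t = 23/31

t = 23/31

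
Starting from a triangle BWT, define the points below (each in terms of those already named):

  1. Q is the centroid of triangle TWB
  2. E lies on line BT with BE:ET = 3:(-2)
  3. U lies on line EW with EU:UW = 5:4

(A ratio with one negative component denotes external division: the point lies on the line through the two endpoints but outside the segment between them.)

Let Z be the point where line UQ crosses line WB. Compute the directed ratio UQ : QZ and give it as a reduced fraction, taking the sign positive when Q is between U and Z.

Set B = (0, 0), W = (1, 0), T = (0, 1); any affine frame gives the same invariant.
1. Q is the centroid of triangle TWB ⇒ Q = (1/3, 1/3)
2. E lies on line BT with BE:ET = 3:(-2) ⇒ E = (0, 3)
3. U lies on line EW with EU:UW = 5:4 ⇒ U = (5/9, 4/3)
line UQ meets WB at Z = (7/27, 0)
Q = U + t·(Z−U) with t = 3/4, so UQ:QZ = 3/4:1/4

UQ:QZ = 3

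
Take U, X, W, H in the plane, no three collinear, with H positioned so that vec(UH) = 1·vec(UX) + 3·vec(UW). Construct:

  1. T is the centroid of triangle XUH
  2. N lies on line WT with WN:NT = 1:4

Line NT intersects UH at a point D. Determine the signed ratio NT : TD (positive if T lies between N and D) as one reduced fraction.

Set U = (0, 0), X = (1, 0), W = (0, 1), H = (1, 3); any affine frame gives the same invariant.
1. T is the centroid of triangle XUH ⇒ T = (2/3, 1)
2. N lies on line WT with WN:NT = 1:4 ⇒ N = (2/15, 1)
line NT meets UH at D = (1/3, 1)
T = N + t·(D−N) with t = 8/3, so NT:TD = 8/3:-5/3

NT:TD = -8/5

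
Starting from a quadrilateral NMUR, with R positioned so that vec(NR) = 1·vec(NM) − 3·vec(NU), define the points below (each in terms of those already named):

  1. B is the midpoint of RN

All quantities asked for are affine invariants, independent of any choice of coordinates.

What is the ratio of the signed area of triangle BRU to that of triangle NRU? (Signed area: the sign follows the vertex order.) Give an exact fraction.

Assign N = (0, 0), M = (1, 0), U = (0, 1), R = (1, -3) — the answer is frame-independent, so this choice is without loss of generality.
1. B is the midpoint of RN ⇒ B = (1/2, -3/2)
2·[BRU] = 1/2, 2·[NRU] = 1
[BRU]:[NRU] = 1/2:1 = 1/2

[BRU]:[NRU] = 1/2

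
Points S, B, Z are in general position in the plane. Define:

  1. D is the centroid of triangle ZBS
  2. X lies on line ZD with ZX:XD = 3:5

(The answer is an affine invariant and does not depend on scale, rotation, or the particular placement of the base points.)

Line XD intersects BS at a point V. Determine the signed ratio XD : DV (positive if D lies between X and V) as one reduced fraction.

Set S = (0, 0), B = (1, 0), Z = (0, 1); any affine frame gives the same invariant.
1. D is the centroid of triangle ZBS ⇒ D = (1/3, 1/3)
2. X lies on line ZD with ZX:XD = 3:5 ⇒ X = (1/8, 3/4)
line XD meets BS at V = (1/2, 0)
D = X + t·(V−X) with t = 5/9, so XD:DV = 5/9:4/9

XD:DV = 5/4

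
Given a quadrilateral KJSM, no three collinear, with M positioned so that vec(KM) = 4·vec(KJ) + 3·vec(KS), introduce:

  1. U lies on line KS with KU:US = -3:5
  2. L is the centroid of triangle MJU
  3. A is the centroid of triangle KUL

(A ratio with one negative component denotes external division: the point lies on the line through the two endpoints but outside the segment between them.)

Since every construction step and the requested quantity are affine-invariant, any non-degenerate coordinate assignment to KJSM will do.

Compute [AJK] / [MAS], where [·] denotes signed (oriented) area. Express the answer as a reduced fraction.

Set K = (0, 0), J = (1, 0), S = (0, 1), M = (4, 3); any affine frame gives the same invariant.
1. U lies on line KS with KU:US = -3:5 ⇒ U = (0, -3/2)
2. L is the centroid of triangle MJU ⇒ L = (5/3, 1/2)
3. A is the centroid of triangle KUL ⇒ A = (5/9, -1/3)
2·[AJK] = 1/3, 2·[MAS] = -58/9
[AJK]:[MAS] = 1/3:-58/9 = -3/58

[AJK]:[MAS] = -3/58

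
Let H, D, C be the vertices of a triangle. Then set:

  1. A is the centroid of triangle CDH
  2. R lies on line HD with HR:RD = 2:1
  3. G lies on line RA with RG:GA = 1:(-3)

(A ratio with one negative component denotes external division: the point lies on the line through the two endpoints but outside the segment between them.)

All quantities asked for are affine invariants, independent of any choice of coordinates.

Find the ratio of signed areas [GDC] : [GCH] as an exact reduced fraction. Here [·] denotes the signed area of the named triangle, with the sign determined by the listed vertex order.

[GDC]:[GCH] = 2/5

Work in coordinates with H = (0, 0), D = (1, 0), C = (0, 1).
1. A is the centroid of triangle CDH ⇒ A = (1/3, 1/3)
2. R lies on line HD with HR:RD = 2:1 ⇒ R = (2/3, 0)
3. G lies on line RA with RG:GA = 1:(-3) ⇒ G = (5/6, -1/6)
2·[GDC] = 1/3, 2·[GCH] = 5/6
[GDC]:[GCH] = 1/3:5/6 = 2/5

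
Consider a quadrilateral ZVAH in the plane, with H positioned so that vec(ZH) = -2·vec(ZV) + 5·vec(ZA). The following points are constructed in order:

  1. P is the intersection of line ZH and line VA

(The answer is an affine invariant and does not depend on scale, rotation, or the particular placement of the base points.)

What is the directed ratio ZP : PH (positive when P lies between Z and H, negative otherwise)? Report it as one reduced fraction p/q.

Assign Z = (0, 0), V = (1, 0), A = (0, 1), H = (-2, 5) — the answer is frame-independent, so this choice is without loss of generality.
1. P is the intersection of line ZH and line VA ⇒ P = (-2/3, 5/3)
P = Z + t·(H−Z) with t = 1/3, so ZP:PH = t:(1−t) = 1/3:2/3

ZP:PH = 1/2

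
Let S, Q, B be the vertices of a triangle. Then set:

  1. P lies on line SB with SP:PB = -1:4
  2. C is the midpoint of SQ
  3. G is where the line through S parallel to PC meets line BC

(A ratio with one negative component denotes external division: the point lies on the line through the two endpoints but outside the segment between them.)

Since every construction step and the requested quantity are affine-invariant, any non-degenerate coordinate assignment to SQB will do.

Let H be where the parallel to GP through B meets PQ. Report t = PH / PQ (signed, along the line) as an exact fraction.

Work in coordinates with S = (0, 0), Q = (1, 0), B = (0, 1).
1. P lies on line SB with SP:PB = -1:4 ⇒ P = (0, -1/3)
2. C is the midpoint of SQ ⇒ C = (1/2, 0)
3. G is where the line through S parallel to PC meets line BC ⇒ G = (3/8, 1/4)
through B parallel to GP: direction (-3/8, -7/12); meets PQ at H = (-12/11, -23/33)
H = P + t·(Q−P) with t = -12/11

t = -12/11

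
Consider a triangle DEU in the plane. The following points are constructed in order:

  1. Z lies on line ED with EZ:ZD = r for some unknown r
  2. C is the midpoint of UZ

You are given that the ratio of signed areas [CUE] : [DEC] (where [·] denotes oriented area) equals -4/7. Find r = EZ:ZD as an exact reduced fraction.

Set D = (0, 0), E = (1, 0), U = (0, 1); any affine frame gives the same invariant.
1. With EZ:ZD = r, write λ = r/(r+1) so Z = E + λ·(D−E); Z is affine-linear in λ
2. C is the midpoint of UZ ⇒ C is an affine combination of earlier points and hence also affine-linear in λ
Every point depending on Z is an affine combination of Z and λ-independent points, so each such coordinate is linear in λ; the λ² term in each signed area is a multiple of (D−E)×(D−E) = 0, so 2·[CUE] and 2·[DEC] are each linear in λ. Evaluating at λ=0 and λ=1:
  2·[CUE] = -1/2·λ,   2·[DEC] = 1/2
So [CUE]:[DEC] = (-1/2·λ) / (1/2). Setting this equal to -4/7:
  -1/2·λ = -4/7·(1/2)  ⇒  λ = 4/7
Then r = λ/(1−λ) = (4/7)/(3/7) = 4/3. Check: with r = 4/3, Z = (3/7, 0) and [CUE]:[DEC] = -4/7 as required.

r = 4/3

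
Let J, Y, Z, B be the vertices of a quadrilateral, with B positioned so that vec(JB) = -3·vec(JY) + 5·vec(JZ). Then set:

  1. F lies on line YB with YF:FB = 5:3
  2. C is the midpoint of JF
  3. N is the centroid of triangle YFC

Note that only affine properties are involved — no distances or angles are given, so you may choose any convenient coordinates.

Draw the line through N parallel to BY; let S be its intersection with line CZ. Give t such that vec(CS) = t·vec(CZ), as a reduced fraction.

Choose coordinates J = (0, 0), Y = (1, 0), Z = (0, 1), B = (-3, 5).
1. F lies on line YB with YF:FB = 5:3 ⇒ F = (-3/2, 25/8)
2. C is the midpoint of JF ⇒ C = (-3/4, 25/16)
3. N is the centroid of triangle YFC ⇒ N = (-5/12, 25/16)
through N parallel to BY: direction (4, -5); meets CZ at S = (1/12, 15/16)
S = C + t·(Z−C) with t = 10/9

t = 10/9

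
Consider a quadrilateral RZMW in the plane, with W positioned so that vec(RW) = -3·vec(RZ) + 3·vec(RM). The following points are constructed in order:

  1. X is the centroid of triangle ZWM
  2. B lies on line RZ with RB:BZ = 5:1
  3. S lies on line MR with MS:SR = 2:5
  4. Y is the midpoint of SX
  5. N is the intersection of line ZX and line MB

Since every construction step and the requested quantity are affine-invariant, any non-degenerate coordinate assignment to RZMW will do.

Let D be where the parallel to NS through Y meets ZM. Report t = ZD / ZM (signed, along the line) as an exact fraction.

t = 1/2

Assign R = (0, 0), Z = (1, 0), M = (0, 1), W = (-3, 3) — the answer is frame-independent, so this choice is without loss of generality.
1. X is the centroid of triangle ZWM ⇒ X = (-2/3, 4/3)
2. B lies on line RZ with RB:BZ = 5:1 ⇒ B = (5/6, 0)
3. S lies on line MR with MS:SR = 2:5 ⇒ S = (0, 5/7)
4. Y is the midpoint of SX ⇒ Y = (-1/3, 43/42)
5. N is the intersection of line ZX and line MB ⇒ N = (1/2, 2/5)
through Y parallel to NS: direction (-1/2, 11/35); meets ZM at D = (1/2, 1/2)
D = Z + t·(M−Z) with t = 1/2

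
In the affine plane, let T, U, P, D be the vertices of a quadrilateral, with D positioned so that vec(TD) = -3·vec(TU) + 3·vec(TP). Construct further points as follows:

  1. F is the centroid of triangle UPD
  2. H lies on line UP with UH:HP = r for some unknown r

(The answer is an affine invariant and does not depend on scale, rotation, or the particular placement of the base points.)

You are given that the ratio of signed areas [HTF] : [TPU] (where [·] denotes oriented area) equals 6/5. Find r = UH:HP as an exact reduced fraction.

Set T = (0, 0), U = (1, 0), P = (0, 1), D = (-3, 3); any affine frame gives the same invariant.
1. F is the centroid of triangle UPD ⇒ F = (-2/3, 4/3)
2. With UH:HP = r, write λ = r/(r+1) so H = U + λ·(P−U); H is affine-linear in λ
Every point depending on H is an affine combination of H and λ-independent points, so each such coordinate is linear in λ; the λ² term in each signed area is a multiple of (P−U)×(P−U) = 0, so 2·[HTF] and 2·[TPU] are each linear in λ. Evaluating at λ=0 and λ=1:
  2·[HTF] = 2/3·λ − 4/3,   2·[TPU] = -1
So [HTF]:[TPU] = (2/3·λ − 4/3) / (-1). Setting this equal to 6/5:
  2/3·λ − 4/3 = 6/5·(-1)  ⇒  λ = 1/5
Then r = λ/(1−λ) = (1/5)/(4/5) = 1/4. Check: with r = 1/4, H = (4/5, 1/5) and [HTF]:[TPU] = 6/5 as required.

r = 1/4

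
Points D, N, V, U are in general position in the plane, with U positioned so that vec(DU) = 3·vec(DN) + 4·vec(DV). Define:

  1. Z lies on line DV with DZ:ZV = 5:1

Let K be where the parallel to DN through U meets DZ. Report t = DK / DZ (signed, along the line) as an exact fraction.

t = 24/5

Set D = (0, 0), N = (1, 0), V = (0, 1), U = (3, 4); any affine frame gives the same invariant.
1. Z lies on line DV with DZ:ZV = 5:1 ⇒ Z = (0, 5/6)
through U parallel to DN: direction (1, 0); meets DZ at K = (0, 4)
K = D + t·(Z−D) with t = 24/5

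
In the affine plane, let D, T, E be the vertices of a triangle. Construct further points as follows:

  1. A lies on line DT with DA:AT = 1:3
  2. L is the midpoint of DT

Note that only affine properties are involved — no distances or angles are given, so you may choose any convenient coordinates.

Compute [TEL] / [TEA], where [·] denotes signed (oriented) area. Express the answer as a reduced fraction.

[TEL]:[TEA] = 2/3

Work in coordinates with D = (0, 0), T = (1, 0), E = (0, 1).
1. A lies on line DT with DA:AT = 1:3 ⇒ A = (1/4, 0)
2. L is the midpoint of DT ⇒ L = (1/2, 0)
2·[TEL] = 1/2, 2·[TEA] = 3/4
[TEL]:[TEA] = 1/2:3/4 = 2/3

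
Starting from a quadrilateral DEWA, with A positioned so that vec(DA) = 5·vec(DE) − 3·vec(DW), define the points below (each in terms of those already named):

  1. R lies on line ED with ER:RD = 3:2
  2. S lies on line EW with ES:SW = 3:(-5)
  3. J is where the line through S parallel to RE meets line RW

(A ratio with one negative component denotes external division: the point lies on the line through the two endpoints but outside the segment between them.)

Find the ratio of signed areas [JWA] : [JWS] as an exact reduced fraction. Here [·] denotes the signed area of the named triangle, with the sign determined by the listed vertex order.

Choose coordinates D = (0, 0), E = (1, 0), W = (0, 1), A = (5, -3).
1. R lies on line ED with ER:RD = 3:2 ⇒ R = (2/5, 0)
2. S lies on line EW with ES:SW = 3:(-5) ⇒ S = (5/2, -3/2)
3. J is where the line through S parallel to RE meets line RW ⇒ J = (1, -3/2)
2·[JWA] = -17/2, 2·[JWS] = -15/4
[JWA]:[JWS] = -17/2:-15/4 = 34/15

[JWA]:[JWS] = 34/15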